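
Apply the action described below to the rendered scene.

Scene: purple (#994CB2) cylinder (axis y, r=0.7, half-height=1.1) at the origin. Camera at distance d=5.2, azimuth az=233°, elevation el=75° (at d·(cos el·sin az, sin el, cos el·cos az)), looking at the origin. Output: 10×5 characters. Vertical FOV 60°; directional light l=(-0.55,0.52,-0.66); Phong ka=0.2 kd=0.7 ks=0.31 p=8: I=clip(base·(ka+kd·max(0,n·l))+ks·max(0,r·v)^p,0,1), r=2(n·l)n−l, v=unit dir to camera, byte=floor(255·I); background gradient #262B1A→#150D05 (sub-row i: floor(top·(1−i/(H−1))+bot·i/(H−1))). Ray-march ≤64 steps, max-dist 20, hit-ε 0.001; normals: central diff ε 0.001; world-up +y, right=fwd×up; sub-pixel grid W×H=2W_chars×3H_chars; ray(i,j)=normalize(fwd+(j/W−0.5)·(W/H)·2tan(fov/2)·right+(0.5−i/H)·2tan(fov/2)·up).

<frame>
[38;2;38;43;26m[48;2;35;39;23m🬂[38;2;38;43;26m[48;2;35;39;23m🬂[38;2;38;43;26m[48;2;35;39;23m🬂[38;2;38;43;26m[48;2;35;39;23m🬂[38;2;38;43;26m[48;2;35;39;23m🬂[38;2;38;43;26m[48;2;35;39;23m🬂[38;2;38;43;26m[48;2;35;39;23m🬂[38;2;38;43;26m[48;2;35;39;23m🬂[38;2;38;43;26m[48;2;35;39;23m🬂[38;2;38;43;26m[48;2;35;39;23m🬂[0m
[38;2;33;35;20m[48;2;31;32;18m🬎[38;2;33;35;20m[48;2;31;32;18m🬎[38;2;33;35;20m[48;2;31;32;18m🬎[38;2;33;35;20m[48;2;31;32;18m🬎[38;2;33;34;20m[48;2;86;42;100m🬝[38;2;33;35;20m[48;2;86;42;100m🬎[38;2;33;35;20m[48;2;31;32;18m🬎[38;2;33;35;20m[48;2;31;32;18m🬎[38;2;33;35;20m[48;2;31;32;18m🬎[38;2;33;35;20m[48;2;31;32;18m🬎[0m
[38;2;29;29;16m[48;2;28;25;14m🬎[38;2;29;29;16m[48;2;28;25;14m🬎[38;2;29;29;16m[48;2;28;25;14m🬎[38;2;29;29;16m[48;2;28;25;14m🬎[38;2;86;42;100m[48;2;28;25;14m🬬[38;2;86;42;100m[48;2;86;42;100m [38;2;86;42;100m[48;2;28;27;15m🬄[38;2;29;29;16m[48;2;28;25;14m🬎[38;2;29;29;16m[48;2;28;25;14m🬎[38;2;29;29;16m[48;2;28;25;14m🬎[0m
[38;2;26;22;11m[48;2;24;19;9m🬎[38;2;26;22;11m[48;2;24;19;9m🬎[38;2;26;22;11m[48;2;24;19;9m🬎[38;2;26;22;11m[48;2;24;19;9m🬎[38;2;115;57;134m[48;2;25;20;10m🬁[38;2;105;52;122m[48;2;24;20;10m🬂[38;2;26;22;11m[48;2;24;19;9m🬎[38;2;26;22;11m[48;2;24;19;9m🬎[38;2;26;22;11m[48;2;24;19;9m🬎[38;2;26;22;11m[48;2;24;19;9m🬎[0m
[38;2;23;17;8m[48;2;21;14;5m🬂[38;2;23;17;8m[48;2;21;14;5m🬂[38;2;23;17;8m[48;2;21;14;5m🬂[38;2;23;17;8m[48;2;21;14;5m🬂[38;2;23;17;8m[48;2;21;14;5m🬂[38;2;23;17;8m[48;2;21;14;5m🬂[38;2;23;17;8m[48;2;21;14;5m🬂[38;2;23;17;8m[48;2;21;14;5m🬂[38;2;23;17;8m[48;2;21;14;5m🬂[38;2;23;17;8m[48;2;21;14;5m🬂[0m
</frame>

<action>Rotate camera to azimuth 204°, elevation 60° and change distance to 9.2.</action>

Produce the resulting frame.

<frame>
[38;2;38;43;26m[48;2;35;39;23m🬂[38;2;38;43;26m[48;2;35;39;23m🬂[38;2;38;43;26m[48;2;35;39;23m🬂[38;2;38;43;26m[48;2;35;39;23m🬂[38;2;38;43;26m[48;2;35;39;23m🬂[38;2;38;43;26m[48;2;35;39;23m🬂[38;2;38;43;26m[48;2;35;39;23m🬂[38;2;38;43;26m[48;2;35;39;23m🬂[38;2;38;43;26m[48;2;35;39;23m🬂[38;2;38;43;26m[48;2;35;39;23m🬂[0m
[38;2;33;35;20m[48;2;31;32;18m🬎[38;2;33;35;20m[48;2;31;32;18m🬎[38;2;33;35;20m[48;2;31;32;18m🬎[38;2;33;35;20m[48;2;31;32;18m🬎[38;2;33;35;20m[48;2;31;32;18m🬎[38;2;33;35;20m[48;2;31;32;18m🬎[38;2;33;35;20m[48;2;31;32;18m🬎[38;2;33;35;20m[48;2;31;32;18m🬎[38;2;33;35;20m[48;2;31;32;18m🬎[38;2;33;35;20m[48;2;31;32;18m🬎[0m
[38;2;29;29;16m[48;2;28;25;14m🬎[38;2;29;29;16m[48;2;28;25;14m🬎[38;2;29;29;16m[48;2;28;25;14m🬎[38;2;29;29;16m[48;2;28;25;14m🬎[38;2;86;42;100m[48;2;29;27;15m🬇[38;2;94;46;109m[48;2;29;27;15m🬛[38;2;29;29;16m[48;2;28;25;14m🬎[38;2;29;29;16m[48;2;28;25;14m🬎[38;2;29;29;16m[48;2;28;25;14m🬎[38;2;29;29;16m[48;2;28;25;14m🬎[0m
[38;2;26;22;11m[48;2;24;19;9m🬎[38;2;26;22;11m[48;2;24;19;9m🬎[38;2;26;22;11m[48;2;24;19;9m🬎[38;2;26;22;11m[48;2;24;19;9m🬎[38;2;26;22;11m[48;2;24;19;9m🬎[38;2;119;59;138m[48;2;25;20;10m🬀[38;2;26;22;11m[48;2;24;19;9m🬎[38;2;26;22;11m[48;2;24;19;9m🬎[38;2;26;22;11m[48;2;24;19;9m🬎[38;2;26;22;11m[48;2;24;19;9m🬎[0m
[38;2;23;17;8m[48;2;21;14;5m🬂[38;2;23;17;8m[48;2;21;14;5m🬂[38;2;23;17;8m[48;2;21;14;5m🬂[38;2;23;17;8m[48;2;21;14;5m🬂[38;2;23;17;8m[48;2;21;14;5m🬂[38;2;23;17;8m[48;2;21;14;5m🬂[38;2;23;17;8m[48;2;21;14;5m🬂[38;2;23;17;8m[48;2;21;14;5m🬂[38;2;23;17;8m[48;2;21;14;5m🬂[38;2;23;17;8m[48;2;21;14;5m🬂[0m
</frame>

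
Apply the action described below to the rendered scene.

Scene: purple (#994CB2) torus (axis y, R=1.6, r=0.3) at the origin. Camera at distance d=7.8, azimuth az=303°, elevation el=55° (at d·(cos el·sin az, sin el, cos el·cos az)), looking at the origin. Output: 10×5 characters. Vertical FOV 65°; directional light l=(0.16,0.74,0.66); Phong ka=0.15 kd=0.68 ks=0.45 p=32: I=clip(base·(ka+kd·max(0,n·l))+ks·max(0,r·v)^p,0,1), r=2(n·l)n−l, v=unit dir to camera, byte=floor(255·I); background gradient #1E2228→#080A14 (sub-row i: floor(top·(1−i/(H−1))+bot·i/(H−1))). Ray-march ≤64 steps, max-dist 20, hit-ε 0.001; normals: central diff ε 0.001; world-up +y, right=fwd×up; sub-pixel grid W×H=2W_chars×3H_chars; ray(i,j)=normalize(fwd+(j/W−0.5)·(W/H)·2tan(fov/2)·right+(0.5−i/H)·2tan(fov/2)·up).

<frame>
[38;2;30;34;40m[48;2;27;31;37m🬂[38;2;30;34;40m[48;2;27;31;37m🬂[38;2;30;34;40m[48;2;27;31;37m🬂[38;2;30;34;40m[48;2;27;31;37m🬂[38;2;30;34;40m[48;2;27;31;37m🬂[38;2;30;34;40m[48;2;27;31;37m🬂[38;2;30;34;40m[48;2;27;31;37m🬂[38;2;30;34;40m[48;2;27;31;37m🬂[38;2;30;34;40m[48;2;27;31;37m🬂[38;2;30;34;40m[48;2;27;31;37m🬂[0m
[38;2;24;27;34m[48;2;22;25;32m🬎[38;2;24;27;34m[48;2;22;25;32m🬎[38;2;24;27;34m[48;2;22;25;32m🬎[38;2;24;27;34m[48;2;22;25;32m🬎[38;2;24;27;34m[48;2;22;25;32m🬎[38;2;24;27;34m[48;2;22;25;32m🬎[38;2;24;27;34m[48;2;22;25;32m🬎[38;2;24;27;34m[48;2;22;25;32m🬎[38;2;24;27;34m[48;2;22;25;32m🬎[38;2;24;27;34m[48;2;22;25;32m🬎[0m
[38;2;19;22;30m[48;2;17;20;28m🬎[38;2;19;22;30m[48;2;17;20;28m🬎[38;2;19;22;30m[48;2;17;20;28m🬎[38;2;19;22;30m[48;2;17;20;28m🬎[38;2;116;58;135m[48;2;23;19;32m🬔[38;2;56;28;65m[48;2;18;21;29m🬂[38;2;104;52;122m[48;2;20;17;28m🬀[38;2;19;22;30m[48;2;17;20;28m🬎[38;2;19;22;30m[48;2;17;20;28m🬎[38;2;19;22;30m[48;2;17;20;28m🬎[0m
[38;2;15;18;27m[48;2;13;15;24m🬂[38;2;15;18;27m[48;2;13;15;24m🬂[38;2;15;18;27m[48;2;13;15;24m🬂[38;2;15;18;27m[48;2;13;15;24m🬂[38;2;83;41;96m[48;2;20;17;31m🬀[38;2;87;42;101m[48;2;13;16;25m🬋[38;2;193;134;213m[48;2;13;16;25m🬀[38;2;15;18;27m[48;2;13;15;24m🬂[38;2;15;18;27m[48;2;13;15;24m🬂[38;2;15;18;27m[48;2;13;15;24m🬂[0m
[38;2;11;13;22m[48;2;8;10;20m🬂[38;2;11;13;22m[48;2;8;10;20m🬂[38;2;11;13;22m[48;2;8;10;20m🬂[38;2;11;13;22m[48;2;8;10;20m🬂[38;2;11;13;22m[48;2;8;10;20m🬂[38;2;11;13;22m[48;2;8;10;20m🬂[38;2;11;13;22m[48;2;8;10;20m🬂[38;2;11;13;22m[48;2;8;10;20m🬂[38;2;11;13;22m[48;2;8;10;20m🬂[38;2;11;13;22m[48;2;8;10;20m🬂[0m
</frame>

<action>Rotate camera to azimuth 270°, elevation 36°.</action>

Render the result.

<frame>
[38;2;30;34;40m[48;2;27;31;37m🬂[38;2;30;34;40m[48;2;27;31;37m🬂[38;2;30;34;40m[48;2;27;31;37m🬂[38;2;30;34;40m[48;2;27;31;37m🬂[38;2;30;34;40m[48;2;27;31;37m🬂[38;2;30;34;40m[48;2;27;31;37m🬂[38;2;30;34;40m[48;2;27;31;37m🬂[38;2;30;34;40m[48;2;27;31;37m🬂[38;2;30;34;40m[48;2;27;31;37m🬂[38;2;30;34;40m[48;2;27;31;37m🬂[0m
[38;2;24;27;34m[48;2;22;25;32m🬎[38;2;24;27;34m[48;2;22;25;32m🬎[38;2;24;27;34m[48;2;22;25;32m🬎[38;2;24;27;34m[48;2;22;25;32m🬎[38;2;24;27;34m[48;2;22;25;32m🬎[38;2;24;27;34m[48;2;22;25;32m🬎[38;2;24;27;34m[48;2;22;25;32m🬎[38;2;24;27;34m[48;2;22;25;32m🬎[38;2;24;27;34m[48;2;22;25;32m🬎[38;2;24;27;34m[48;2;22;25;32m🬎[0m
[38;2;19;22;30m[48;2;17;20;28m🬎[38;2;19;22;30m[48;2;17;20;28m🬎[38;2;19;22;30m[48;2;17;20;28m🬎[38;2;19;22;30m[48;2;17;20;28m🬎[38;2;109;54;127m[48;2;18;21;29m🬔[38;2;101;50;119m[48;2;18;21;29m🬂[38;2;19;19;29m[48;2;71;35;83m🬬[38;2;19;22;30m[48;2;17;20;28m🬎[38;2;19;22;30m[48;2;17;20;28m🬎[38;2;19;22;30m[48;2;17;20;28m🬎[0m
[38;2;15;18;27m[48;2;13;15;24m🬂[38;2;15;18;27m[48;2;13;15;24m🬂[38;2;15;18;27m[48;2;13;15;24m🬂[38;2;15;18;27m[48;2;13;15;24m🬂[38;2;63;31;73m[48;2;14;14;24m🬁[38;2;86;43;100m[48;2;13;15;24m🬂[38;2;70;35;82m[48;2;13;16;25m🬀[38;2;15;18;27m[48;2;13;15;24m🬂[38;2;15;18;27m[48;2;13;15;24m🬂[38;2;15;18;27m[48;2;13;15;24m🬂[0m
[38;2;11;13;22m[48;2;8;10;20m🬂[38;2;11;13;22m[48;2;8;10;20m🬂[38;2;11;13;22m[48;2;8;10;20m🬂[38;2;11;13;22m[48;2;8;10;20m🬂[38;2;11;13;22m[48;2;8;10;20m🬂[38;2;11;13;22m[48;2;8;10;20m🬂[38;2;11;13;22m[48;2;8;10;20m🬂[38;2;11;13;22m[48;2;8;10;20m🬂[38;2;11;13;22m[48;2;8;10;20m🬂[38;2;11;13;22m[48;2;8;10;20m🬂[0m
</frame>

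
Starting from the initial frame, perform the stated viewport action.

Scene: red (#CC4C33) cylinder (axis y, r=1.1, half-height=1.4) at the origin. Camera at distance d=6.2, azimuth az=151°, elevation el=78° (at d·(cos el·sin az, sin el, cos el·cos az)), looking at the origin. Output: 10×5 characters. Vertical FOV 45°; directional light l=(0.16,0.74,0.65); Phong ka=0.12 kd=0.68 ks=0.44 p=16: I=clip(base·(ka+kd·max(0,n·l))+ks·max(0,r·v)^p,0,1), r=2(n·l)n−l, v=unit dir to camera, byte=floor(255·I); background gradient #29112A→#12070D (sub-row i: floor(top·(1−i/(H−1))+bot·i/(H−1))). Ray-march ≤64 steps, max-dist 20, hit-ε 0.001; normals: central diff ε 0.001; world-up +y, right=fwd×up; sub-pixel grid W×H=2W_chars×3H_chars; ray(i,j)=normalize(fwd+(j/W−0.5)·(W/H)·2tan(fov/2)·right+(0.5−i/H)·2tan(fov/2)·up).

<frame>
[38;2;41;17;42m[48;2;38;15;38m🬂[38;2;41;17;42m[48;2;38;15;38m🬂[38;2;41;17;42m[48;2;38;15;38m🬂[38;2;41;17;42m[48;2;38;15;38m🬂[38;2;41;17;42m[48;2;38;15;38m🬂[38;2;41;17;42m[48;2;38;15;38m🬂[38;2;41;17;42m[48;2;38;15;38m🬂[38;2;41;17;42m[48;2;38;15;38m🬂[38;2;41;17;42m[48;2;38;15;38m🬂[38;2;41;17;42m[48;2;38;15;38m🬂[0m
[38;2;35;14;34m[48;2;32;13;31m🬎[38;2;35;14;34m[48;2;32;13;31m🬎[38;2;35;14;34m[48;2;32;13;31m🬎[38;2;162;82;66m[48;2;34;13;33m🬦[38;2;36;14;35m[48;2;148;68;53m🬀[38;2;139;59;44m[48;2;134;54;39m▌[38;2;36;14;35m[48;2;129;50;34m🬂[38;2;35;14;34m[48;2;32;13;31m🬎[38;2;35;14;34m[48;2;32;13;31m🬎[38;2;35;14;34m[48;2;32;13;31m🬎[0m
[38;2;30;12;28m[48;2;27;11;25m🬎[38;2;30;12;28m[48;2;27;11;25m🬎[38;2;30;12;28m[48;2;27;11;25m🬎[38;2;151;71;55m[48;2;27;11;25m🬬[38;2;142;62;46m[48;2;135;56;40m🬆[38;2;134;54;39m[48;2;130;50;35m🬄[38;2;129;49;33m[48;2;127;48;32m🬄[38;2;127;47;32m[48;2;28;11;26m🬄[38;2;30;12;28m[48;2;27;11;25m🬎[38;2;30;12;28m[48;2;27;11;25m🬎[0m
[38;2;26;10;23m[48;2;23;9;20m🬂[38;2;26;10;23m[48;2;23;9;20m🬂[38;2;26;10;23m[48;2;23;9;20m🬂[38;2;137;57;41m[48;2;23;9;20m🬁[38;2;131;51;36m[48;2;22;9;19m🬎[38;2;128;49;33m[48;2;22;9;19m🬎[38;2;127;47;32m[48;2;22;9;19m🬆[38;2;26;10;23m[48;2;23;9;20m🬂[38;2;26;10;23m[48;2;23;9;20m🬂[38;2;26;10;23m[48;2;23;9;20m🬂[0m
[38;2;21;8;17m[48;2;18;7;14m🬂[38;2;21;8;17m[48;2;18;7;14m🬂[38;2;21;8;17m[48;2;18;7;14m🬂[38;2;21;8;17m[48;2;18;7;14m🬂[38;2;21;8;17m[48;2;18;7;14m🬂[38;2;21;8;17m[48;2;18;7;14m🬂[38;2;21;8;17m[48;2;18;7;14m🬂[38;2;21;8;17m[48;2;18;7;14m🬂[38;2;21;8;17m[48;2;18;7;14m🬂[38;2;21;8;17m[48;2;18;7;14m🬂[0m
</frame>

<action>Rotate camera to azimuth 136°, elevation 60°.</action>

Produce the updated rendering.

<frame>
[38;2;41;17;42m[48;2;38;15;38m🬂[38;2;41;17;42m[48;2;38;15;38m🬂[38;2;41;17;42m[48;2;38;15;38m🬂[38;2;41;17;42m[48;2;38;15;38m🬂[38;2;41;17;42m[48;2;38;15;38m🬂[38;2;41;17;42m[48;2;38;15;38m🬂[38;2;41;17;42m[48;2;38;15;38m🬂[38;2;41;17;42m[48;2;38;15;38m🬂[38;2;41;17;42m[48;2;38;15;38m🬂[38;2;41;17;42m[48;2;38;15;38m🬂[0m
[38;2;35;14;34m[48;2;32;13;31m🬎[38;2;35;14;34m[48;2;32;13;31m🬎[38;2;35;14;34m[48;2;32;13;31m🬎[38;2;35;14;34m[48;2;140;58;42m🬆[38;2;132;52;36m[48;2;136;56;40m🬨[38;2;128;48;32m[48;2;129;50;34m🬨[38;2;36;14;35m[48;2;127;47;32m🬁[38;2;34;13;33m[48;2;24;9;6m🬬[38;2;35;14;34m[48;2;32;13;31m🬎[38;2;35;14;34m[48;2;32;13;31m🬎[0m
[38;2;30;12;28m[48;2;27;11;25m🬎[38;2;30;12;28m[48;2;27;11;25m🬎[38;2;30;12;28m[48;2;27;11;25m🬎[38;2;146;66;51m[48;2;34;13;23m🬉[38;2;134;54;39m[48;2;139;60;44m▐[38;2;129;49;33m[48;2;131;51;35m▐[38;2;127;47;32m[48;2;24;9;6m🬝[38;2;30;12;28m[48;2;27;11;25m🬎[38;2;30;12;28m[48;2;27;11;25m🬎[38;2;30;12;28m[48;2;27;11;25m🬎[0m
[38;2;26;10;23m[48;2;23;9;20m🬂[38;2;26;10;23m[48;2;23;9;20m🬂[38;2;26;10;23m[48;2;23;9;20m🬂[38;2;26;10;23m[48;2;23;9;20m🬂[38;2;25;9;6m[48;2;43;16;10m🬬[38;2;24;9;6m[48;2;24;9;6m [38;2;24;9;6m[48;2;24;9;21m▌[38;2;26;10;23m[48;2;23;9;20m🬂[38;2;26;10;23m[48;2;23;9;20m🬂[38;2;26;10;23m[48;2;23;9;20m🬂[0m
[38;2;21;8;17m[48;2;18;7;14m🬂[38;2;21;8;17m[48;2;18;7;14m🬂[38;2;21;8;17m[48;2;18;7;14m🬂[38;2;21;8;17m[48;2;18;7;14m🬂[38;2;21;8;17m[48;2;18;7;14m🬂[38;2;21;8;17m[48;2;18;7;14m🬂[38;2;21;8;17m[48;2;18;7;14m🬂[38;2;21;8;17m[48;2;18;7;14m🬂[38;2;21;8;17m[48;2;18;7;14m🬂[38;2;21;8;17m[48;2;18;7;14m🬂[0m
</frame>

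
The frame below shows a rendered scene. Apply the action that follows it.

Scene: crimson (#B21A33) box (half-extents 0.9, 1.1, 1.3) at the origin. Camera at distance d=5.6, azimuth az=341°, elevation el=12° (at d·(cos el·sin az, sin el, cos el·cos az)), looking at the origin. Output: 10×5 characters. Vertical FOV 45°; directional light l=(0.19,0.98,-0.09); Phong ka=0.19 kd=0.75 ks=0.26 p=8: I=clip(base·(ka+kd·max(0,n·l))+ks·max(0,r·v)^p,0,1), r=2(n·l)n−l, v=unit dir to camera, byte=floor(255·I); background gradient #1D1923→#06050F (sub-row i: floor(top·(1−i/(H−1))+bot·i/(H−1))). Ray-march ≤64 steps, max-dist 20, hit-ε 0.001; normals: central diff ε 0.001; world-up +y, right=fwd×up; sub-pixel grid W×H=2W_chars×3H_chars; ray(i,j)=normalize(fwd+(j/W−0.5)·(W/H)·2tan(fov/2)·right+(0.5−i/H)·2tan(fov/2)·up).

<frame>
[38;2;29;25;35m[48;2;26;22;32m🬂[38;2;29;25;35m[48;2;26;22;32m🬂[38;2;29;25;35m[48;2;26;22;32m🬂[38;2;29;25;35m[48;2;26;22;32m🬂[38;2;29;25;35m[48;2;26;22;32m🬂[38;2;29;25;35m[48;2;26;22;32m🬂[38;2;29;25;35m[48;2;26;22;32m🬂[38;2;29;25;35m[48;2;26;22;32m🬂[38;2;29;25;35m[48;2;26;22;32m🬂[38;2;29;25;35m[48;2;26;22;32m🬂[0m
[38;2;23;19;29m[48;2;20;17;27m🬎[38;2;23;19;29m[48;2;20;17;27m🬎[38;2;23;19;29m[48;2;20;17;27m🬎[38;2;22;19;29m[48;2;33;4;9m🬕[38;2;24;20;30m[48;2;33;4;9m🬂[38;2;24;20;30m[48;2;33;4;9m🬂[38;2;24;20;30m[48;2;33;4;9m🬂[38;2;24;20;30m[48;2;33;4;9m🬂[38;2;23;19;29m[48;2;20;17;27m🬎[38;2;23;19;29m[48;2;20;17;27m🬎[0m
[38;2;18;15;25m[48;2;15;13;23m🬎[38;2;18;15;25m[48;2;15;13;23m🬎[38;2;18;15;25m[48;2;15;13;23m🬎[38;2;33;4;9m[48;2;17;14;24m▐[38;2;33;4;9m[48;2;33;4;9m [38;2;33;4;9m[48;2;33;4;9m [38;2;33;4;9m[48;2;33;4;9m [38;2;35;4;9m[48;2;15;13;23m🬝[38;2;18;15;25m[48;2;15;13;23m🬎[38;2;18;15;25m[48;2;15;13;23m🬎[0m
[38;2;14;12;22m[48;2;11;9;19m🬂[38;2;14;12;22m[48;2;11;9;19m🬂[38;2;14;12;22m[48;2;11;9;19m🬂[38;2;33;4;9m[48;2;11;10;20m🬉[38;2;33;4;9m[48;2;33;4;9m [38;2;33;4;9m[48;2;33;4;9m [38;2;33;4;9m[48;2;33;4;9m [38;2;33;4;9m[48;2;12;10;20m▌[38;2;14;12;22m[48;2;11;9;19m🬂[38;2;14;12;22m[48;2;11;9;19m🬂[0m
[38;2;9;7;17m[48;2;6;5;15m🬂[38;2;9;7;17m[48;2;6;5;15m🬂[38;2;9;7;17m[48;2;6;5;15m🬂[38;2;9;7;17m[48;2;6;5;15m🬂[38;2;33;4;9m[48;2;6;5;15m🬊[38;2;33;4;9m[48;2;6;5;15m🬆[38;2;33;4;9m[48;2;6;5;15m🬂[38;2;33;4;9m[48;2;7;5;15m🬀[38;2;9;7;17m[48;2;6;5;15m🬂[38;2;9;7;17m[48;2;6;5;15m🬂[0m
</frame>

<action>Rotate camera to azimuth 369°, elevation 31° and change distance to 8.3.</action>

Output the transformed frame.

<frame>
[38;2;29;25;35m[48;2;26;22;32m🬂[38;2;29;25;35m[48;2;26;22;32m🬂[38;2;29;25;35m[48;2;26;22;32m🬂[38;2;29;25;35m[48;2;26;22;32m🬂[38;2;29;25;35m[48;2;26;22;32m🬂[38;2;29;25;35m[48;2;26;22;32m🬂[38;2;29;25;35m[48;2;26;22;32m🬂[38;2;29;25;35m[48;2;26;22;32m🬂[38;2;29;25;35m[48;2;26;22;32m🬂[38;2;29;25;35m[48;2;26;22;32m🬂[0m
[38;2;23;19;29m[48;2;20;17;27m🬎[38;2;23;19;29m[48;2;20;17;27m🬎[38;2;23;19;29m[48;2;20;17;27m🬎[38;2;23;19;29m[48;2;20;17;27m🬎[38;2;22;19;29m[48;2;164;24;47m🬝[38;2;23;19;29m[48;2;164;24;47m🬎[38;2;164;24;47m[48;2;22;19;29m🬏[38;2;23;19;29m[48;2;20;17;27m🬎[38;2;23;19;29m[48;2;20;17;27m🬎[38;2;23;19;29m[48;2;20;17;27m🬎[0m
[38;2;18;15;25m[48;2;15;13;23m🬎[38;2;18;15;25m[48;2;15;13;23m🬎[38;2;18;15;25m[48;2;15;13;23m🬎[38;2;18;15;25m[48;2;15;13;23m🬎[38;2;164;24;47m[48;2;33;4;9m🬂[38;2;164;24;47m[48;2;33;4;9m🬂[38;2;164;24;47m[48;2;16;14;24m🬀[38;2;18;15;25m[48;2;15;13;23m🬎[38;2;18;15;25m[48;2;15;13;23m🬎[38;2;18;15;25m[48;2;15;13;23m🬎[0m
[38;2;14;12;22m[48;2;11;9;19m🬂[38;2;14;12;22m[48;2;11;9;19m🬂[38;2;14;12;22m[48;2;11;9;19m🬂[38;2;14;12;22m[48;2;11;9;19m🬂[38;2;33;4;9m[48;2;33;4;9m [38;2;33;4;9m[48;2;33;4;9m [38;2;14;12;22m[48;2;11;9;19m🬂[38;2;14;12;22m[48;2;11;9;19m🬂[38;2;14;12;22m[48;2;11;9;19m🬂[38;2;14;12;22m[48;2;11;9;19m🬂[0m
[38;2;9;7;17m[48;2;6;5;15m🬂[38;2;9;7;17m[48;2;6;5;15m🬂[38;2;9;7;17m[48;2;6;5;15m🬂[38;2;9;7;17m[48;2;6;5;15m🬂[38;2;9;7;17m[48;2;6;5;15m🬂[38;2;9;7;17m[48;2;6;5;15m🬂[38;2;9;7;17m[48;2;6;5;15m🬂[38;2;9;7;17m[48;2;6;5;15m🬂[38;2;9;7;17m[48;2;6;5;15m🬂[38;2;9;7;17m[48;2;6;5;15m🬂[0m
</frame>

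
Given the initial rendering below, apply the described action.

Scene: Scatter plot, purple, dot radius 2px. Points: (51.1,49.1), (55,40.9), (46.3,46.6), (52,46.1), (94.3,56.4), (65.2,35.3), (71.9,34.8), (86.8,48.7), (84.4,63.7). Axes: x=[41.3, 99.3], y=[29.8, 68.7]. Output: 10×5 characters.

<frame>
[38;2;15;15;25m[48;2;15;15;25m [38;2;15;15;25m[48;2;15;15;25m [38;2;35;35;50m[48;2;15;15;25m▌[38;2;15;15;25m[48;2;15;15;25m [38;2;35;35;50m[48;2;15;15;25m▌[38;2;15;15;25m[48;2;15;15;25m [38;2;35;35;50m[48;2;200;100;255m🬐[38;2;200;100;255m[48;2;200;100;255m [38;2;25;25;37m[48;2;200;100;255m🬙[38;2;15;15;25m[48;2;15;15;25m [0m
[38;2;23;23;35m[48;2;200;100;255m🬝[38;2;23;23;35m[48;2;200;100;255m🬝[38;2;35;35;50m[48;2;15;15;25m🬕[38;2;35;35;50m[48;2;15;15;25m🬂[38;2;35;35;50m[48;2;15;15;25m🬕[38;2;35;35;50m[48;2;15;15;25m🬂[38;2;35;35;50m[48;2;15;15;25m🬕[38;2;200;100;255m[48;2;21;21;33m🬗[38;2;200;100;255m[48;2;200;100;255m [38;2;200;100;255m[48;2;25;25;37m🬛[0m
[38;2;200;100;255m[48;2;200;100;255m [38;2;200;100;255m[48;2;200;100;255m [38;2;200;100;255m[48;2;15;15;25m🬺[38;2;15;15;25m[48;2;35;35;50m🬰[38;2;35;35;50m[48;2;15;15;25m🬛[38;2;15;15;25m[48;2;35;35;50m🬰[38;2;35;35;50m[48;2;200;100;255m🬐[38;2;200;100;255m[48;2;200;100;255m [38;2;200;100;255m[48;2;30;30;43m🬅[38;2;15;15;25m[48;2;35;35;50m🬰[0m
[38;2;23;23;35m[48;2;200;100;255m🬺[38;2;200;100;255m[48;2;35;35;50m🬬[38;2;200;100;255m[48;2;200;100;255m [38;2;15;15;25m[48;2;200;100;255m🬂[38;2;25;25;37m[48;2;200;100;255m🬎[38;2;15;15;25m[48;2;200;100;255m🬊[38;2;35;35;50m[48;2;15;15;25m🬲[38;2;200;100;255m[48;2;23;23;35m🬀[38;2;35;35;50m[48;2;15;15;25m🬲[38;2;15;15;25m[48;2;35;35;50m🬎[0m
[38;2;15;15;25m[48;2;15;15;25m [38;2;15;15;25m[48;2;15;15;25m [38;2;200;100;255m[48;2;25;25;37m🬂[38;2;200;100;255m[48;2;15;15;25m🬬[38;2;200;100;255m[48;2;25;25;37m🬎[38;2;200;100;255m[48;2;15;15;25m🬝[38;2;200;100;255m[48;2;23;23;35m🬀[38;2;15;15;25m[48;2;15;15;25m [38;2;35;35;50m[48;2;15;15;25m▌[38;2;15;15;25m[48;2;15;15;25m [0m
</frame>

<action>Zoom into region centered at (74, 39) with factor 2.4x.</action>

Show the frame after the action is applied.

<frame>
[38;2;15;15;25m[48;2;15;15;25m [38;2;15;15;25m[48;2;15;15;25m [38;2;35;35;50m[48;2;15;15;25m▌[38;2;15;15;25m[48;2;15;15;25m [38;2;35;35;50m[48;2;15;15;25m▌[38;2;15;15;25m[48;2;15;15;25m [38;2;35;35;50m[48;2;15;15;25m▌[38;2;15;15;25m[48;2;15;15;25m [38;2;35;35;50m[48;2;15;15;25m▌[38;2;15;15;25m[48;2;15;15;25m [0m
[38;2;35;35;50m[48;2;15;15;25m🬂[38;2;35;35;50m[48;2;15;15;25m🬂[38;2;35;35;50m[48;2;15;15;25m🬕[38;2;35;35;50m[48;2;15;15;25m🬂[38;2;35;35;50m[48;2;15;15;25m🬕[38;2;35;35;50m[48;2;15;15;25m🬂[38;2;35;35;50m[48;2;15;15;25m🬕[38;2;35;35;50m[48;2;15;15;25m🬂[38;2;35;35;50m[48;2;15;15;25m🬕[38;2;35;35;50m[48;2;15;15;25m🬂[0m
[38;2;15;15;25m[48;2;35;35;50m🬰[38;2;23;23;35m[48;2;200;100;255m🬬[38;2;35;35;50m[48;2;15;15;25m🬛[38;2;23;23;35m[48;2;200;100;255m🬝[38;2;35;35;50m[48;2;15;15;25m🬛[38;2;15;15;25m[48;2;35;35;50m🬰[38;2;35;35;50m[48;2;15;15;25m🬛[38;2;15;15;25m[48;2;35;35;50m🬰[38;2;35;35;50m[48;2;15;15;25m🬛[38;2;15;15;25m[48;2;35;35;50m🬰[0m
[38;2;25;25;37m[48;2;200;100;255m🬐[38;2;200;100;255m[48;2;200;100;255m [38;2;30;30;43m[48;2;200;100;255m🬰[38;2;200;100;255m[48;2;200;100;255m [38;2;200;100;255m[48;2;25;25;37m🬛[38;2;15;15;25m[48;2;35;35;50m🬎[38;2;35;35;50m[48;2;15;15;25m🬲[38;2;15;15;25m[48;2;35;35;50m🬎[38;2;35;35;50m[48;2;15;15;25m🬲[38;2;15;15;25m[48;2;35;35;50m🬎[0m
[38;2;15;15;25m[48;2;15;15;25m [38;2;200;100;255m[48;2;15;15;25m🬀[38;2;35;35;50m[48;2;15;15;25m▌[38;2;15;15;25m[48;2;200;100;255m🬺[38;2;35;35;50m[48;2;15;15;25m▌[38;2;15;15;25m[48;2;15;15;25m [38;2;35;35;50m[48;2;15;15;25m▌[38;2;15;15;25m[48;2;15;15;25m [38;2;35;35;50m[48;2;15;15;25m▌[38;2;15;15;25m[48;2;15;15;25m [0m
</frame>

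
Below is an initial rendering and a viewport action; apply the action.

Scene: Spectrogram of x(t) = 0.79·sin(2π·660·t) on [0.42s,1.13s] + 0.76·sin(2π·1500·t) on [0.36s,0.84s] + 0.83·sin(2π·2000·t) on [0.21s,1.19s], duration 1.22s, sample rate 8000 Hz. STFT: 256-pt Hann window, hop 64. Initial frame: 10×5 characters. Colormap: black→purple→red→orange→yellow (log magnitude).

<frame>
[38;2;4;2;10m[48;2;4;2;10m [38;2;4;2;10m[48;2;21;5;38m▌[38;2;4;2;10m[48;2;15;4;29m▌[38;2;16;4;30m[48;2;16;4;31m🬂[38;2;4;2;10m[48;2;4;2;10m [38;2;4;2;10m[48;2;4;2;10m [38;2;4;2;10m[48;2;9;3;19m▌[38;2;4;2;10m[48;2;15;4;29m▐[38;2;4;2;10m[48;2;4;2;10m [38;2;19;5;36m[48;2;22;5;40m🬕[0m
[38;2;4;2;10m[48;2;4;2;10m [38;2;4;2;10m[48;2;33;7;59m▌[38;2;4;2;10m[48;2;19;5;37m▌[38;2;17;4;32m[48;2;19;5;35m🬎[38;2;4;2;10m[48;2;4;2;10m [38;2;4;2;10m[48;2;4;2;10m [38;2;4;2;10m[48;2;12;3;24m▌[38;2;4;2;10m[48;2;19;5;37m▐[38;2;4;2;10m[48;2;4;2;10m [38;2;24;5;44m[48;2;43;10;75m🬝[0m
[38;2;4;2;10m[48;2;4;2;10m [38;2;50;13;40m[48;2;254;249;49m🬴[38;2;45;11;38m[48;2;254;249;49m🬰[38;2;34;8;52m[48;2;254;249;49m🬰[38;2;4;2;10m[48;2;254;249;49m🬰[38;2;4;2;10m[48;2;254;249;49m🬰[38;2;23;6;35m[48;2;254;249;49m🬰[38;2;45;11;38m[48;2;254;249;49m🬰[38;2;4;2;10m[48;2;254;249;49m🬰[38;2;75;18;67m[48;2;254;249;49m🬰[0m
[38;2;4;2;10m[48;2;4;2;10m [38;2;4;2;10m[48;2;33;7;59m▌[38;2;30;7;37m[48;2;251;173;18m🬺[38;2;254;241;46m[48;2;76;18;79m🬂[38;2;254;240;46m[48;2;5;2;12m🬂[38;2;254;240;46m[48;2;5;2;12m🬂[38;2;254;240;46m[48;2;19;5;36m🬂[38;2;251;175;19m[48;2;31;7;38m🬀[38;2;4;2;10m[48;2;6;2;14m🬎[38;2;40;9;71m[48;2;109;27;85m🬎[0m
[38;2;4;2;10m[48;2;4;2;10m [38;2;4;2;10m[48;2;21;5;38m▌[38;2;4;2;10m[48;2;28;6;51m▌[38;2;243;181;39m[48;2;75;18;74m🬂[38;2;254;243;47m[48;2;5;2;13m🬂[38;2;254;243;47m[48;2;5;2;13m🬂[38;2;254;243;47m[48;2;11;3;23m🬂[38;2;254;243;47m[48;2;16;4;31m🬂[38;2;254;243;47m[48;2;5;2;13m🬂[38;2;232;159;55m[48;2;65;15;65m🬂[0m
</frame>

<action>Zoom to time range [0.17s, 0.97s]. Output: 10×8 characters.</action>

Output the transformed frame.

<frame>
[38;2;13;3;25m[48;2;20;5;38m▐[38;2;4;2;10m[48;2;4;2;10m [38;2;4;2;10m[48;2;14;4;27m▐[38;2;4;2;10m[48;2;17;4;32m▐[38;2;4;2;10m[48;2;4;2;10m [38;2;4;2;10m[48;2;4;2;10m [38;2;4;2;10m[48;2;4;2;10m [38;2;4;2;10m[48;2;4;2;10m [38;2;4;2;10m[48;2;14;4;27m▌[38;2;4;2;10m[48;2;4;2;10m [0m
[38;2;15;4;28m[48;2;24;5;43m▐[38;2;4;2;10m[48;2;4;2;10m [38;2;4;2;10m[48;2;15;4;30m▐[38;2;4;2;10m[48;2;18;4;33m▐[38;2;4;2;10m[48;2;4;2;10m [38;2;4;2;10m[48;2;4;2;10m [38;2;4;2;10m[48;2;4;2;10m [38;2;4;2;10m[48;2;4;2;10m [38;2;4;2;10m[48;2;16;4;30m▌[38;2;4;2;10m[48;2;4;2;10m [0m
[38;2;21;5;38m[48;2;33;7;58m▐[38;2;4;2;10m[48;2;4;2;10m [38;2;4;2;10m[48;2;19;4;35m▐[38;2;4;2;10m[48;2;19;5;36m▐[38;2;4;2;10m[48;2;4;2;10m [38;2;4;2;10m[48;2;4;2;10m [38;2;4;2;10m[48;2;4;2;10m [38;2;4;2;10m[48;2;4;2;10m [38;2;4;2;10m[48;2;19;4;35m▌[38;2;4;2;10m[48;2;4;2;10m [0m
[38;2;58;13;76m[48;2;252;215;35m🬎[38;2;4;2;10m[48;2;254;249;49m🬎[38;2;14;4;28m[48;2;254;249;49m🬎[38;2;12;3;24m[48;2;254;249;49m🬎[38;2;4;2;10m[48;2;254;249;49m🬎[38;2;4;2;10m[48;2;254;249;49m🬎[38;2;4;2;10m[48;2;254;249;49m🬎[38;2;4;2;10m[48;2;254;249;49m🬎[38;2;14;4;28m[48;2;254;249;49m🬎[38;2;4;2;10m[48;2;254;249;49m🬎[0m
[38;2;250;176;19m[48;2;58;13;76m🬂[38;2;251;183;22m[48;2;4;2;10m🬂[38;2;45;11;48m[48;2;252;211;33m🬋[38;2;15;4;29m[48;2;252;212;34m🬋[38;2;4;2;10m[48;2;252;211;34m🬋[38;2;4;2;10m[48;2;252;211;34m🬋[38;2;4;2;10m[48;2;252;211;34m🬋[38;2;4;2;10m[48;2;252;211;34m🬋[38;2;46;11;50m[48;2;252;207;32m🬋[38;2;251;183;22m[48;2;4;2;10m🬂[0m
[38;2;32;7;58m[48;2;20;5;37m▌[38;2;4;2;10m[48;2;4;2;10m [38;2;251;177;20m[48;2;37;9;47m🬂[38;2;251;176;19m[48;2;24;6;43m🬂[38;2;251;175;19m[48;2;4;2;10m🬂[38;2;251;175;19m[48;2;4;2;10m🬂[38;2;251;175;19m[48;2;4;2;10m🬂[38;2;251;175;19m[48;2;4;2;10m🬂[38;2;251;178;20m[48;2;38;9;49m🬂[38;2;4;2;10m[48;2;4;2;10m [0m
[38;2;23;5;43m[48;2;15;4;28m▌[38;2;4;2;10m[48;2;4;2;10m [38;2;32;7;58m[48;2;4;2;10m▌[38;2;53;13;49m[48;2;253;219;37m🬂[38;2;5;2;12m[48;2;253;218;37m🬂[38;2;5;2;12m[48;2;253;218;37m🬂[38;2;5;2;12m[48;2;253;218;37m🬂[38;2;5;2;12m[48;2;253;218;37m🬂[38;2;21;5;39m[48;2;253;218;37m🬂[38;2;5;2;12m[48;2;253;218;37m🬂[0m
[38;2;20;5;38m[48;2;13;3;25m▌[38;2;4;2;10m[48;2;4;2;10m [38;2;25;6;46m[48;2;4;2;10m▌[38;2;54;13;75m[48;2;4;2;10m▌[38;2;5;2;11m[48;2;4;2;10m🬂[38;2;5;2;11m[48;2;4;2;10m🬂[38;2;5;2;11m[48;2;4;2;10m🬂[38;2;5;2;11m[48;2;4;2;10m🬂[38;2;25;6;46m[48;2;4;2;11m▐[38;2;5;2;11m[48;2;4;2;10m🬂[0m
</frame>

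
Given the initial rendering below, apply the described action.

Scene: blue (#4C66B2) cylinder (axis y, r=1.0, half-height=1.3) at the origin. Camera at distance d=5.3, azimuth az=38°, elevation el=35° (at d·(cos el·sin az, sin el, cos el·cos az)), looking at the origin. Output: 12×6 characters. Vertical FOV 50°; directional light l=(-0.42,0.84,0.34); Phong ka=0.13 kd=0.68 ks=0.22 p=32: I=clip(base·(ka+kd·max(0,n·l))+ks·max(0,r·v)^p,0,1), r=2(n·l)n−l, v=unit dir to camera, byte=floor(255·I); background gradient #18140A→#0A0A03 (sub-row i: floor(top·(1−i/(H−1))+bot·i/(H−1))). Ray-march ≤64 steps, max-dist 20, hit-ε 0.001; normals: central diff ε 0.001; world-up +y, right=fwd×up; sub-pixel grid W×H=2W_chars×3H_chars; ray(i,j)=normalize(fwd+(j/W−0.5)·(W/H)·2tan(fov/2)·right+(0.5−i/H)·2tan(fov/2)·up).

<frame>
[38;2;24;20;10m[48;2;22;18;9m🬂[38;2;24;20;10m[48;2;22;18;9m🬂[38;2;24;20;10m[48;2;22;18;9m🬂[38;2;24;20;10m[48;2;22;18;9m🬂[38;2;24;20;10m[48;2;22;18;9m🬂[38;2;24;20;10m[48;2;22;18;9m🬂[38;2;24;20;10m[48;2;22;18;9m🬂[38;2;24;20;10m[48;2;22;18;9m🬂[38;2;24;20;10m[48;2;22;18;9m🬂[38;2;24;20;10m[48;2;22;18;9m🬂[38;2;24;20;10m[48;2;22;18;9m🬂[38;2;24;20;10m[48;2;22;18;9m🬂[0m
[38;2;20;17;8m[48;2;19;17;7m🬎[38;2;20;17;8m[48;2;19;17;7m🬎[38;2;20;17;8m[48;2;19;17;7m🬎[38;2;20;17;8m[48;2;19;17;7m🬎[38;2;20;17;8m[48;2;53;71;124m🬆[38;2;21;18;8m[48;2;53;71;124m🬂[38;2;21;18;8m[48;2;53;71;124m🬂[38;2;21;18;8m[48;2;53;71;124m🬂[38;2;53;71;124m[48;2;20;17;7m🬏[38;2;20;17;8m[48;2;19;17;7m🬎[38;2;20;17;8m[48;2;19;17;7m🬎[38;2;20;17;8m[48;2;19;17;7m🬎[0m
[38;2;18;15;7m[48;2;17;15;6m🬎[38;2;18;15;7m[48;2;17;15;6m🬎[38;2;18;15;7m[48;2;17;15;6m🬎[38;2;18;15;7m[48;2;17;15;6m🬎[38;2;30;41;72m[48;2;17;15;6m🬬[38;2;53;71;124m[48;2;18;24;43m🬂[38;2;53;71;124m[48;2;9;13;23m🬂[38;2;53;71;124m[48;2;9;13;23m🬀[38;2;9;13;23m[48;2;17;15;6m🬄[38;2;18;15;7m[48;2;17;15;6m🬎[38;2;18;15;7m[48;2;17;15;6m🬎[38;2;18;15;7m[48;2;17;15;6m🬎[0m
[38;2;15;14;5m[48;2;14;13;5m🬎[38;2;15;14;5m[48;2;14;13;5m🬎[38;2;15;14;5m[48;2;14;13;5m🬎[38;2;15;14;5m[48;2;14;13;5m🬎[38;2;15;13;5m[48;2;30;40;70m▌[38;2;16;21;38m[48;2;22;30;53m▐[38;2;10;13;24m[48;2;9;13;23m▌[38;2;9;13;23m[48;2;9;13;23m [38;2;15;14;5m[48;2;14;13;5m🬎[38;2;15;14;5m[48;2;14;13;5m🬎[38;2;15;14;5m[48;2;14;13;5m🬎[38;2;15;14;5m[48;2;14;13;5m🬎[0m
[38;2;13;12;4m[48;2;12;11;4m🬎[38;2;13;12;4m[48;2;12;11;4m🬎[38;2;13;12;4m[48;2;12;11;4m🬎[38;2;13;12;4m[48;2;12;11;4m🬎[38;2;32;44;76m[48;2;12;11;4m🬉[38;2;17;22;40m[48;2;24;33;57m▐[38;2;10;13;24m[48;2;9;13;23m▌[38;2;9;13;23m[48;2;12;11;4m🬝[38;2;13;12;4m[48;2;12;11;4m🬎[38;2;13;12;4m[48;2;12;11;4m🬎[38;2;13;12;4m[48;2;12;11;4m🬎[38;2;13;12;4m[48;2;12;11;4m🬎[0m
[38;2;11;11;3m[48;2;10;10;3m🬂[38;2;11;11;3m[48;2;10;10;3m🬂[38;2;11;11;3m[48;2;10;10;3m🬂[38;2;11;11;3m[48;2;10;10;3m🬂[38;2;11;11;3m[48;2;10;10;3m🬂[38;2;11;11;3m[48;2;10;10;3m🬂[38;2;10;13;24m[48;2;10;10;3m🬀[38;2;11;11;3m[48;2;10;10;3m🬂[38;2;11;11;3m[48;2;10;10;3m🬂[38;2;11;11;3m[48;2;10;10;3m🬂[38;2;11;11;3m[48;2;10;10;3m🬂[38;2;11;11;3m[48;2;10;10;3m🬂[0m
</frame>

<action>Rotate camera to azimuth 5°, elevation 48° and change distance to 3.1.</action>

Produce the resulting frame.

<frame>
[38;2;24;20;10m[48;2;22;18;9m🬂[38;2;23;19;9m[48;2;53;71;124m🬝[38;2;24;20;10m[48;2;53;71;124m🬀[38;2;53;71;124m[48;2;53;71;124m [38;2;53;71;124m[48;2;53;71;124m [38;2;53;71;124m[48;2;53;71;124m [38;2;53;71;124m[48;2;53;71;124m [38;2;53;71;124m[48;2;53;71;124m [38;2;53;71;124m[48;2;53;71;124m [38;2;53;71;124m[48;2;53;71;124m [38;2;53;71;124m[48;2;23;19;9m🬱[38;2;24;20;10m[48;2;22;18;9m🬂[0m
[38;2;20;17;8m[48;2;19;17;7m🬎[38;2;53;71;124m[48;2;19;17;7m🬉[38;2;53;71;124m[48;2;53;71;124m [38;2;53;71;124m[48;2;53;71;124m [38;2;53;71;124m[48;2;53;71;124m [38;2;53;71;124m[48;2;53;71;124m [38;2;53;71;124m[48;2;53;71;124m [38;2;53;71;124m[48;2;53;71;124m [38;2;53;71;124m[48;2;53;71;124m [38;2;53;71;124m[48;2;53;71;124m [38;2;53;71;124m[48;2;19;17;7m🬝[38;2;20;17;8m[48;2;19;17;7m🬎[0m
[38;2;18;15;7m[48;2;17;15;6m🬎[38;2;18;15;7m[48;2;17;15;6m🬎[38;2;36;49;85m[48;2;17;15;6m🬨[38;2;53;71;124m[48;2;34;45;80m🬂[38;2;53;71;124m[48;2;31;42;73m🬊[38;2;53;71;124m[48;2;27;37;65m🬎[38;2;53;71;124m[48;2;24;32;57m🬎[38;2;53;71;124m[48;2;20;27;47m🬎[38;2;53;71;124m[48;2;15;20;36m🬂[38;2;53;71;124m[48;2;9;13;24m🬀[38;2;9;13;23m[48;2;17;15;6m🬀[38;2;18;15;7m[48;2;17;15;6m🬎[0m
[38;2;15;14;5m[48;2;14;13;5m🬎[38;2;15;14;5m[48;2;14;13;5m🬎[38;2;37;50;88m[48;2;14;13;5m🬁[38;2;34;46;81m[48;2;36;49;85m▐[38;2;30;41;73m[48;2;32;44;77m▐[38;2;27;36;64m[48;2;29;39;68m▐[38;2;25;34;59m[48;2;23;31;54m▌[38;2;20;27;49m[48;2;18;24;43m▌[38;2;15;20;36m[48;2;11;15;27m▌[38;2;9;13;23m[48;2;14;13;5m🬕[38;2;15;14;5m[48;2;14;13;5m🬎[38;2;15;14;5m[48;2;14;13;5m🬎[0m
[38;2;13;12;4m[48;2;12;11;4m🬎[38;2;13;12;4m[48;2;12;11;4m🬎[38;2;13;12;4m[48;2;12;11;4m🬎[38;2;13;11;4m[48;2;36;49;86m▌[38;2;32;43;75m[48;2;34;46;81m▐[38;2;27;37;64m[48;2;29;40;70m▐[38;2;25;34;59m[48;2;22;30;53m▌[38;2;19;26;46m[48;2;16;22;38m▌[38;2;12;17;30m[48;2;9;13;23m🬄[38;2;13;12;4m[48;2;12;11;4m🬎[38;2;13;12;4m[48;2;12;11;4m🬎[38;2;13;12;4m[48;2;12;11;4m🬎[0m
[38;2;11;11;3m[48;2;10;10;3m🬂[38;2;11;11;3m[48;2;10;10;3m🬂[38;2;11;11;3m[48;2;10;10;3m🬂[38;2;11;11;3m[48;2;10;10;3m🬂[38;2;35;47;82m[48;2;10;10;3m🬬[38;2;28;38;66m[48;2;31;42;73m▐[38;2;25;34;59m[48;2;21;29;51m▌[38;2;17;24;42m[48;2;12;16;29m▌[38;2;9;13;23m[48;2;10;10;3m🬄[38;2;11;11;3m[48;2;10;10;3m🬂[38;2;11;11;3m[48;2;10;10;3m🬂[38;2;11;11;3m[48;2;10;10;3m🬂[0m
</frame>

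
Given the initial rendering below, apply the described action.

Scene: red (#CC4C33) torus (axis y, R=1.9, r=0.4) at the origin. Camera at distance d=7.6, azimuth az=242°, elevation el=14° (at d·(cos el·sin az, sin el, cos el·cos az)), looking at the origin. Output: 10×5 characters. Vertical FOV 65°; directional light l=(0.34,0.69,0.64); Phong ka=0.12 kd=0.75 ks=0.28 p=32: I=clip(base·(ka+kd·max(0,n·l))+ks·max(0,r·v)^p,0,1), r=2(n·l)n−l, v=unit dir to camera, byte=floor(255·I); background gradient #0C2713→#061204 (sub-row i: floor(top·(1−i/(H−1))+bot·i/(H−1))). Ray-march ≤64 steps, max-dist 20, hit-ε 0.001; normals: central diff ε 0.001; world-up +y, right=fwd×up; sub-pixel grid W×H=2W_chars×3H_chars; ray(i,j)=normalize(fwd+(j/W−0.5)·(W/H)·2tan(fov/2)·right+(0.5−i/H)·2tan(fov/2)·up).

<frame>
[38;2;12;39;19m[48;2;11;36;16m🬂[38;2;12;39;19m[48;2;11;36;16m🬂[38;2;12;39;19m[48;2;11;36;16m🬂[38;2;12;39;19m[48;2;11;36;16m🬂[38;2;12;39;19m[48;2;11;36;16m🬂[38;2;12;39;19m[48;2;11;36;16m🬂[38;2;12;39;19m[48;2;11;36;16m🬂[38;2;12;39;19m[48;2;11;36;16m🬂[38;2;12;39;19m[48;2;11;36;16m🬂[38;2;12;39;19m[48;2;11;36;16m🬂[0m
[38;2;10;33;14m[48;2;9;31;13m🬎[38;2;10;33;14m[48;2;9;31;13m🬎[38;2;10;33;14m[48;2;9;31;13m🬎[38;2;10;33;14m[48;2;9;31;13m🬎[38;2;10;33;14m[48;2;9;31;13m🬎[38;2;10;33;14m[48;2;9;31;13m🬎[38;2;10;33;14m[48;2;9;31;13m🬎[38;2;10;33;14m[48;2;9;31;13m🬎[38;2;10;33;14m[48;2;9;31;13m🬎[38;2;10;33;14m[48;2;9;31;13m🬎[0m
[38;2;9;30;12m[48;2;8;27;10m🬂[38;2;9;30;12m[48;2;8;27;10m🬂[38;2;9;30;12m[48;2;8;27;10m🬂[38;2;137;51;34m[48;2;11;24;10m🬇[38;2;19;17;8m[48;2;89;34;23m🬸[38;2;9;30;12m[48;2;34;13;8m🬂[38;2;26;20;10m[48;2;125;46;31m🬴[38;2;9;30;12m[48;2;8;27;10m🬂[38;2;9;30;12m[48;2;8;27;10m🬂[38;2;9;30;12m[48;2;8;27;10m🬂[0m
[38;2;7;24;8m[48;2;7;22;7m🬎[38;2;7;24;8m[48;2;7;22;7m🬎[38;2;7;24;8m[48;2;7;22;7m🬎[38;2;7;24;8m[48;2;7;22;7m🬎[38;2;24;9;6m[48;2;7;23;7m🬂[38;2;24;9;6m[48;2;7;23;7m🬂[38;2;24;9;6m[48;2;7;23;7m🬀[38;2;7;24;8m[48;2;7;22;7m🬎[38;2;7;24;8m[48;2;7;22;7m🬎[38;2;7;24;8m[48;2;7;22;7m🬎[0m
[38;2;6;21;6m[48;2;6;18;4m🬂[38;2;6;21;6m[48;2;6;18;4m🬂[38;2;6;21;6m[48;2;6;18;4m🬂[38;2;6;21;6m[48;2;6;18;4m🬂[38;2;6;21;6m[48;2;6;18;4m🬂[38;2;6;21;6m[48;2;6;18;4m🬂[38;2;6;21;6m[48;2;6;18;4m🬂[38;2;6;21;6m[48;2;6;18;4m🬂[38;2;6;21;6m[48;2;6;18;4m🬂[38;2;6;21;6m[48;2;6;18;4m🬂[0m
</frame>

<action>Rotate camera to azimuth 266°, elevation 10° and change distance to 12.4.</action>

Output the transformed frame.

<frame>
[38;2;12;39;19m[48;2;11;36;16m🬂[38;2;12;39;19m[48;2;11;36;16m🬂[38;2;12;39;19m[48;2;11;36;16m🬂[38;2;12;39;19m[48;2;11;36;16m🬂[38;2;12;39;19m[48;2;11;36;16m🬂[38;2;12;39;19m[48;2;11;36;16m🬂[38;2;12;39;19m[48;2;11;36;16m🬂[38;2;12;39;19m[48;2;11;36;16m🬂[38;2;12;39;19m[48;2;11;36;16m🬂[38;2;12;39;19m[48;2;11;36;16m🬂[0m
[38;2;10;33;14m[48;2;9;31;13m🬎[38;2;10;33;14m[48;2;9;31;13m🬎[38;2;10;33;14m[48;2;9;31;13m🬎[38;2;10;33;14m[48;2;9;31;13m🬎[38;2;10;33;14m[48;2;9;31;13m🬎[38;2;10;33;14m[48;2;9;31;13m🬎[38;2;10;33;14m[48;2;9;31;13m🬎[38;2;10;33;14m[48;2;9;31;13m🬎[38;2;10;33;14m[48;2;9;31;13m🬎[38;2;10;33;14m[48;2;9;31;13m🬎[0m
[38;2;9;30;12m[48;2;8;27;10m🬂[38;2;9;30;12m[48;2;8;27;10m🬂[38;2;9;30;12m[48;2;8;27;10m🬂[38;2;9;30;12m[48;2;8;27;10m🬂[38;2;128;48;32m[48;2;11;24;10m🬇[38;2;16;19;9m[48;2;71;26;17m🬰[38;2;9;30;12m[48;2;8;27;10m🬂[38;2;9;30;12m[48;2;8;27;10m🬂[38;2;9;30;12m[48;2;8;27;10m🬂[38;2;9;30;12m[48;2;8;27;10m🬂[0m
[38;2;7;24;8m[48;2;7;22;7m🬎[38;2;7;24;8m[48;2;7;22;7m🬎[38;2;7;24;8m[48;2;7;22;7m🬎[38;2;7;24;8m[48;2;7;22;7m🬎[38;2;7;24;8m[48;2;7;22;7m🬎[38;2;7;24;8m[48;2;7;22;7m🬎[38;2;7;24;8m[48;2;7;22;7m🬎[38;2;7;24;8m[48;2;7;22;7m🬎[38;2;7;24;8m[48;2;7;22;7m🬎[38;2;7;24;8m[48;2;7;22;7m🬎[0m
[38;2;6;21;6m[48;2;6;18;4m🬂[38;2;6;21;6m[48;2;6;18;4m🬂[38;2;6;21;6m[48;2;6;18;4m🬂[38;2;6;21;6m[48;2;6;18;4m🬂[38;2;6;21;6m[48;2;6;18;4m🬂[38;2;6;21;6m[48;2;6;18;4m🬂[38;2;6;21;6m[48;2;6;18;4m🬂[38;2;6;21;6m[48;2;6;18;4m🬂[38;2;6;21;6m[48;2;6;18;4m🬂[38;2;6;21;6m[48;2;6;18;4m🬂[0m
</frame>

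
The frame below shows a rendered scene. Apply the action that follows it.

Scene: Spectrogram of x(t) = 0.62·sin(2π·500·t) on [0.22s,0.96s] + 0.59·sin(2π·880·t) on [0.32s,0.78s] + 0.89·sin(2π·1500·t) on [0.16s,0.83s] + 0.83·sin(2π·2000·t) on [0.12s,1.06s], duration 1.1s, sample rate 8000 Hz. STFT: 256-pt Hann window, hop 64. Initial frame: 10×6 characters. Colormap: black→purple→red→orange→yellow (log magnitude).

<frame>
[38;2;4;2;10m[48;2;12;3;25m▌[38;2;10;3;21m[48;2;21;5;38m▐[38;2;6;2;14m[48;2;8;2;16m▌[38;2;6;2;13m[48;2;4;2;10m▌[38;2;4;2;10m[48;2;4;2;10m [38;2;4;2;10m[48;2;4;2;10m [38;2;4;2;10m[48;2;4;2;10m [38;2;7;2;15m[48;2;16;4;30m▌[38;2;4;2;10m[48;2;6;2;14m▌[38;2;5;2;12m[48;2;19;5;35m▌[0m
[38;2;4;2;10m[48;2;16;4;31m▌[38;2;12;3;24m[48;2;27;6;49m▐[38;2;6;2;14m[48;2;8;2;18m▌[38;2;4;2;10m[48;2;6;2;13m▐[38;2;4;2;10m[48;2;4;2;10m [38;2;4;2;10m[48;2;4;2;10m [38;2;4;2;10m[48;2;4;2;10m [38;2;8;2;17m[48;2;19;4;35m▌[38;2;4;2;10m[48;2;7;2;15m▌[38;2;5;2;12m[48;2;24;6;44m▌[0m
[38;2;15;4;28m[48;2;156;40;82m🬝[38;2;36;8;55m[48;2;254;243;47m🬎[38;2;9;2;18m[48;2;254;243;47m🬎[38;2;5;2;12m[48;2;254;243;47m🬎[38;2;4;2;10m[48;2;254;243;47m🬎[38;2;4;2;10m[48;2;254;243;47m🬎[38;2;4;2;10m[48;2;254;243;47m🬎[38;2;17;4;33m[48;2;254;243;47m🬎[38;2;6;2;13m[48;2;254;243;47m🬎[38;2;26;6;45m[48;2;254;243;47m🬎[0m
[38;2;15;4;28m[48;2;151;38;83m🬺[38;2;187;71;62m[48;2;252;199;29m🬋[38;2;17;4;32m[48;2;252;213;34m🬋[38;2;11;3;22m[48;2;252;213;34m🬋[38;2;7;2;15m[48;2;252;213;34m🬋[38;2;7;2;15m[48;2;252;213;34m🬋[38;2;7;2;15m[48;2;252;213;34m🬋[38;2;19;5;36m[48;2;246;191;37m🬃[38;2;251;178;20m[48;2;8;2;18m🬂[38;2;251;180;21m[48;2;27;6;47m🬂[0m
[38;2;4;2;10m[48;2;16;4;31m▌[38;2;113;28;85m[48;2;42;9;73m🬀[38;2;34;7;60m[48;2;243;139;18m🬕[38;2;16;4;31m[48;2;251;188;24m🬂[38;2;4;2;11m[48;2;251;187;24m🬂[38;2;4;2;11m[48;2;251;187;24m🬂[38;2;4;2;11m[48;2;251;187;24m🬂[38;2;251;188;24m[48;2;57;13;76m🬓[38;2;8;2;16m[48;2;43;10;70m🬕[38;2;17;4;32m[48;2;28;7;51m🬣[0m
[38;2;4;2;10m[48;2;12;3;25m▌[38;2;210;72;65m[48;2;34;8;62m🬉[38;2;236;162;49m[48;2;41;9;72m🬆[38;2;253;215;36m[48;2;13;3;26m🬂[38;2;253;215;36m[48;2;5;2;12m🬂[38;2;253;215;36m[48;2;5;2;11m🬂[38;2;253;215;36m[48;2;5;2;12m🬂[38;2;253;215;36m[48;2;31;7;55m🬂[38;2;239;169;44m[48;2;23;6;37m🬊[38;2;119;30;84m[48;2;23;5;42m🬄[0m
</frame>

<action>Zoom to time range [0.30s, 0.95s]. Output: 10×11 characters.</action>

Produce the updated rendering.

<frame>
[38;2;7;2;15m[48;2;4;2;10m▌[38;2;4;2;10m[48;2;4;2;10m [38;2;4;2;10m[48;2;4;2;10m [38;2;4;2;10m[48;2;4;2;10m [38;2;4;2;10m[48;2;4;2;10m [38;2;4;2;10m[48;2;4;2;10m [38;2;4;2;10m[48;2;4;2;10m [38;2;4;2;10m[48;2;7;2;16m▌[38;2;12;3;24m[48;2;15;4;29m▐[38;2;4;2;10m[48;2;4;2;10m [0m
[38;2;4;2;10m[48;2;7;2;15m▐[38;2;4;2;10m[48;2;4;2;10m [38;2;4;2;10m[48;2;4;2;10m [38;2;4;2;10m[48;2;4;2;10m [38;2;4;2;10m[48;2;4;2;10m [38;2;4;2;10m[48;2;4;2;10m [38;2;4;2;10m[48;2;4;2;10m [38;2;4;2;10m[48;2;8;2;16m▌[38;2;13;3;25m[48;2;16;4;30m▐[38;2;4;2;10m[48;2;4;2;10m [0m
[38;2;4;2;10m[48;2;7;2;16m▐[38;2;4;2;10m[48;2;4;2;10m [38;2;4;2;10m[48;2;4;2;10m [38;2;4;2;10m[48;2;4;2;10m [38;2;4;2;10m[48;2;4;2;10m [38;2;4;2;10m[48;2;4;2;10m [38;2;4;2;10m[48;2;4;2;10m [38;2;4;2;10m[48;2;8;2;17m▌[38;2;14;4;27m[48;2;18;4;33m▐[38;2;4;2;10m[48;2;4;2;10m [0m
[38;2;4;2;10m[48;2;8;2;17m▐[38;2;4;2;10m[48;2;4;2;10m [38;2;4;2;10m[48;2;4;2;10m [38;2;4;2;10m[48;2;4;2;10m [38;2;4;2;10m[48;2;4;2;10m [38;2;4;2;10m[48;2;4;2;10m [38;2;4;2;10m[48;2;4;2;10m [38;2;4;2;10m[48;2;9;3;19m▌[38;2;17;4;31m[48;2;21;5;38m▐[38;2;4;2;10m[48;2;4;2;10m [0m
[38;2;4;2;10m[48;2;10;3;20m▐[38;2;4;2;10m[48;2;4;2;10m [38;2;4;2;10m[48;2;4;2;10m [38;2;4;2;10m[48;2;4;2;10m [38;2;4;2;10m[48;2;4;2;10m [38;2;4;2;10m[48;2;4;2;10m [38;2;4;2;10m[48;2;4;2;10m [38;2;4;2;10m[48;2;11;3;22m▌[38;2;22;5;40m[48;2;28;6;51m🬨[38;2;4;2;10m[48;2;4;2;10m [0m
[38;2;10;2;20m[48;2;254;243;47m🬰[38;2;7;2;15m[48;2;254;243;47m🬰[38;2;7;2;15m[48;2;254;243;47m🬰[38;2;7;2;15m[48;2;254;243;47m🬰[38;2;7;2;15m[48;2;254;243;47m🬰[38;2;7;2;15m[48;2;254;243;47m🬰[38;2;7;2;15m[48;2;254;243;47m🬰[38;2;10;3;21m[48;2;254;243;47m🬰[38;2;37;8;65m[48;2;254;243;47m🬰[38;2;7;2;15m[48;2;254;243;47m🬰[0m
[38;2;10;3;20m[48;2;254;249;49m🬎[38;2;4;2;11m[48;2;254;249;49m🬎[38;2;4;2;11m[48;2;254;249;49m🬎[38;2;4;2;11m[48;2;254;249;49m🬎[38;2;4;2;11m[48;2;254;249;49m🬎[38;2;4;2;11m[48;2;254;249;49m🬎[38;2;4;2;11m[48;2;254;249;49m🬎[38;2;11;3;22m[48;2;254;249;49m🬎[38;2;121;30;84m[48;2;234;166;53m🬎[38;2;4;2;10m[48;2;4;2;10m [0m
[38;2;5;2;12m[48;2;33;7;59m▐[38;2;7;2;15m[48;2;4;2;10m🬂[38;2;7;2;15m[48;2;4;2;10m🬂[38;2;7;2;15m[48;2;4;2;10m🬂[38;2;7;2;15m[48;2;4;2;10m🬂[38;2;7;2;15m[48;2;4;2;10m🬂[38;2;7;2;15m[48;2;4;2;10m🬂[38;2;5;2;12m[48;2;37;8;65m▌[38;2;213;79;60m[48;2;70;16;85m🬂[38;2;4;2;10m[48;2;4;2;10m [0m
[38;2;48;12;52m[48;2;245;169;28m🬂[38;2;9;3;18m[48;2;243;165;31m🬂[38;2;9;3;18m[48;2;243;165;31m🬂[38;2;9;3;19m[48;2;243;165;31m🬂[38;2;9;3;18m[48;2;243;165;31m🬂[38;2;9;3;18m[48;2;243;165;31m🬂[38;2;9;3;19m[48;2;243;165;31m🬂[38;2;60;15;51m[48;2;245;166;28m🬂[38;2;42;9;74m[48;2;33;7;59m🬄[38;2;4;2;10m[48;2;4;2;10m [0m
[38;2;40;10;50m[48;2;251;184;23m🬂[38;2;5;2;13m[48;2;251;183;23m🬂[38;2;5;2;12m[48;2;251;183;23m🬂[38;2;5;2;12m[48;2;251;183;23m🬂[38;2;5;2;13m[48;2;251;183;23m🬂[38;2;5;2;13m[48;2;251;183;23m🬂[38;2;5;2;12m[48;2;251;183;23m🬂[38;2;47;12;50m[48;2;251;184;23m🬂[38;2;29;7;52m[48;2;251;183;23m🬂[38;2;4;2;10m[48;2;251;183;23m🬂[0m
[38;2;30;7;55m[48;2;4;2;10m▌[38;2;4;2;10m[48;2;4;2;10m [38;2;4;2;10m[48;2;4;2;10m [38;2;4;2;10m[48;2;4;2;10m [38;2;4;2;10m[48;2;4;2;10m [38;2;4;2;10m[48;2;4;2;10m [38;2;4;2;10m[48;2;4;2;10m [38;2;4;2;10m[48;2;34;8;60m▌[38;2;27;6;49m[48;2;22;5;40m▌[38;2;4;2;10m[48;2;4;2;10m [0m
</frame>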